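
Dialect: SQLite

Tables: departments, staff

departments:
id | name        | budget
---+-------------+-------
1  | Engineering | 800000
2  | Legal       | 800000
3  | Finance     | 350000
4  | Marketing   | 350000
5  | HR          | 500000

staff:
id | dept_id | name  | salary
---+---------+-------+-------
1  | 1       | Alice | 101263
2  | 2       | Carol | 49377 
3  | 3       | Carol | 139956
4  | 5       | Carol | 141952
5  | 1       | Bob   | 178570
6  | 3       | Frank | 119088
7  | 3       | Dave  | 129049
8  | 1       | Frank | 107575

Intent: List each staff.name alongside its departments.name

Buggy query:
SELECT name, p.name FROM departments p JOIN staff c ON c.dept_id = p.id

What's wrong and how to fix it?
Bug: Both tables have a 'name' column; the unqualified reference is ambiguous

Fix: Qualify the column with its table alias (c.name)

Corrected query:
SELECT c.name, p.name FROM departments p JOIN staff c ON c.dept_id = p.id

Result:
name  | name       
------+------------
Alice | Engineering
Carol | Legal      
Carol | Finance    
Carol | HR         
Bob   | Engineering
Frank | Finance    
Dave  | Finance    
Frank | Engineering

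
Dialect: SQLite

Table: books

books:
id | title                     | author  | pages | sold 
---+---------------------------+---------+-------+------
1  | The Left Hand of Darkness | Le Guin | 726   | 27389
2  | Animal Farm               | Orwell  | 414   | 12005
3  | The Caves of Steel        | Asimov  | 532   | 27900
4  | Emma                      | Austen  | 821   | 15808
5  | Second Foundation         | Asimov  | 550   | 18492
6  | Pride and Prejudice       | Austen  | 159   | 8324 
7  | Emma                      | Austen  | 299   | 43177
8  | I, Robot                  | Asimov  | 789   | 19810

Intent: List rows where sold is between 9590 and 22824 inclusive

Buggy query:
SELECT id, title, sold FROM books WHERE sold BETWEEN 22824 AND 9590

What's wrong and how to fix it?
Bug: BETWEEN expects the lower bound first; with 22824 AND 9590 the range is empty

Fix: Swap the bounds so the smaller value comes first

Corrected query:
SELECT id, title, sold FROM books WHERE sold BETWEEN 9590 AND 22824

Result:
id | title             | sold 
---+-------------------+------
2  | Animal Farm       | 12005
4  | Emma              | 15808
5  | Second Foundation | 18492
8  | I, Robot          | 19810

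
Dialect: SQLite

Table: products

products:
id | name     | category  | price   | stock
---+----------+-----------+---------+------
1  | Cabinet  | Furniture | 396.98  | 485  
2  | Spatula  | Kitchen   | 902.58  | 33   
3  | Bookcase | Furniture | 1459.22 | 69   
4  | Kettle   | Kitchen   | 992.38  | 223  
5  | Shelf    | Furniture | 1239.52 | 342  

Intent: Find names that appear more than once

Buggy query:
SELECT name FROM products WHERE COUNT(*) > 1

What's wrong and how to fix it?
Bug: COUNT(*) is an aggregate and cannot be used in WHERE

Fix: GROUP BY name, then filter groups with HAVING COUNT(*) > 1

Corrected query:
SELECT name FROM products GROUP BY name HAVING COUNT(*) > 1

Result:
(no rows)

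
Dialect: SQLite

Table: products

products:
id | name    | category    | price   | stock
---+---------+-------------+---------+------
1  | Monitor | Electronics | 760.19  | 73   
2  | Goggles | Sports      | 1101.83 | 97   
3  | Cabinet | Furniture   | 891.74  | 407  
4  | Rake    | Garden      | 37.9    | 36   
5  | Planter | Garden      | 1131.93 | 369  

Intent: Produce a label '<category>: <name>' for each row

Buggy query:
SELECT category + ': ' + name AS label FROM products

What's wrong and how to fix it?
Bug: SQLite uses || for string concatenation; + coerces text to numbers (yielding 0)

Fix: Use the || operator for string concatenation

Corrected query:
SELECT category || ': ' || name AS label FROM products

Result:
label               
--------------------
Electronics: Monitor
Sports: Goggles     
Furniture: Cabinet  
Garden: Rake        
Garden: Planter     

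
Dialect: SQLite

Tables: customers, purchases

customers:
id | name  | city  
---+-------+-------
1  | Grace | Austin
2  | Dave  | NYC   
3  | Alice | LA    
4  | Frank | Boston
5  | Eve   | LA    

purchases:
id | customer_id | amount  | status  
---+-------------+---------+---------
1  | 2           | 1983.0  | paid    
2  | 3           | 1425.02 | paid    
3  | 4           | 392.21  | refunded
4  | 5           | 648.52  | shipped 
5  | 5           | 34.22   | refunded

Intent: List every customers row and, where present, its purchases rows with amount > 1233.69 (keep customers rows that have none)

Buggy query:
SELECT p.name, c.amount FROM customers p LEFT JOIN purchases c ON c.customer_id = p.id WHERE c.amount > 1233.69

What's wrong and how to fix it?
Bug: A WHERE condition on the right-hand table after LEFT JOIN drops unmatched parents

Fix: Put 'c.amount > 1233.69' in the JOIN's ON clause instead of WHERE

Corrected query:
SELECT p.name, c.amount FROM customers p LEFT JOIN purchases c ON c.customer_id = p.id AND c.amount > 1233.69

Result:
name  | amount 
------+--------
Grace | NULL   
Dave  | 1983   
Alice | 1425.02
Frank | NULL   
Eve   | NULL   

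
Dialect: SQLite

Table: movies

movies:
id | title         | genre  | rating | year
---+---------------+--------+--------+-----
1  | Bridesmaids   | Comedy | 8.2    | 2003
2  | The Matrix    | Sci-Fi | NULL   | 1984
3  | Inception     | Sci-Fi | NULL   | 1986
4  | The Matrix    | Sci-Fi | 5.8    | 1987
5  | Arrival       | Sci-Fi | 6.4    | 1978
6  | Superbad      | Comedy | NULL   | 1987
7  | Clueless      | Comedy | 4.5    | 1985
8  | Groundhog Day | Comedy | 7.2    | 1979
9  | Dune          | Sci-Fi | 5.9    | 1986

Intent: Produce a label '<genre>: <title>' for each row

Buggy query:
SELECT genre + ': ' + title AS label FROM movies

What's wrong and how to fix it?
Bug: '+' is numeric addition; on text columns SQLite converts them to 0 instead of concatenating

Fix: Use the || operator for string concatenation

Corrected query:
SELECT genre || ': ' || title AS label FROM movies

Result:
label                
---------------------
Comedy: Bridesmaids  
Sci-Fi: The Matrix   
Sci-Fi: Inception    
Sci-Fi: The Matrix   
Sci-Fi: Arrival      
Comedy: Superbad     
Comedy: Clueless     
Comedy: Groundhog Day
Sci-Fi: Dune         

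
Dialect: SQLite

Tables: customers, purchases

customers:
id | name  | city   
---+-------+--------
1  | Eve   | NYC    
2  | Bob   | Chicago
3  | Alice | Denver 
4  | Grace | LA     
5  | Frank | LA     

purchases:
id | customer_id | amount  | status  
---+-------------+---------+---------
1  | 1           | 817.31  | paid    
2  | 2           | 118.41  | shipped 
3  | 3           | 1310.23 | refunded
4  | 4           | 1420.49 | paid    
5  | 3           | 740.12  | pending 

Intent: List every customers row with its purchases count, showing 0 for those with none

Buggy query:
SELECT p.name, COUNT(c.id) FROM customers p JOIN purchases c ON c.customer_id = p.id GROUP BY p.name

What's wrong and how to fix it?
Bug: An inner join excludes parents with zero children

Fix: Use LEFT JOIN so parents without children still appear (COUNT(c.id) gives 0)

Corrected query:
SELECT p.name, COUNT(c.id) FROM customers p LEFT JOIN purchases c ON c.customer_id = p.id GROUP BY p.name

Result:
name  | COUNT(c.id)
------+------------
Alice | 2          
Bob   | 1          
Eve   | 1          
Frank | 0          
Grace | 1          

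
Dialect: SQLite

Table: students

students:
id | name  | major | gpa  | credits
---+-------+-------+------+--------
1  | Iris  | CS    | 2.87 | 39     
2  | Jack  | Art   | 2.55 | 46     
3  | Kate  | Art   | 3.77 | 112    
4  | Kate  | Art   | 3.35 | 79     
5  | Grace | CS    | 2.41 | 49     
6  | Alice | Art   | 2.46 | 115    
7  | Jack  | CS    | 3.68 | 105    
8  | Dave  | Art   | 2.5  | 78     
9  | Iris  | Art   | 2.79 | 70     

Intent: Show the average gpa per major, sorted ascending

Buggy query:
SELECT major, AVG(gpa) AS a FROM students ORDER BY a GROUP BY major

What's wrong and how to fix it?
Bug: GROUP BY must precede ORDER BY

Fix: Move ORDER BY to the end, after GROUP BY

Corrected query:
SELECT major, AVG(gpa) AS a FROM students GROUP BY major ORDER BY a

Result:
major | a       
------+---------
Art   | 2.903333
CS    | 2.986667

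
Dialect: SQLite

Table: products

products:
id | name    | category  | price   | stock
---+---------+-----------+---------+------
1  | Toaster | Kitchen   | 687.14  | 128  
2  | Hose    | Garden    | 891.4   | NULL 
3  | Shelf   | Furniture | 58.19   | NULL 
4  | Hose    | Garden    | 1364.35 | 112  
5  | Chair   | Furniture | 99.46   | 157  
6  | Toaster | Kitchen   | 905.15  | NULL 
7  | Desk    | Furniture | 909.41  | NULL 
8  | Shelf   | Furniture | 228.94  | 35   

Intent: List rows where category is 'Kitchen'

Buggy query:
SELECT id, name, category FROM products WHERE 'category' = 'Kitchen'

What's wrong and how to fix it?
Bug: 'category' in single quotes is a string literal, not the column; the comparison is literal-vs-literal and never true

Fix: Reference the column as category without single quotes

Corrected query:
SELECT id, name, category FROM products WHERE category = 'Kitchen'

Result:
id | name    | category
---+---------+---------
1  | Toaster | Kitchen 
6  | Toaster | Kitchen 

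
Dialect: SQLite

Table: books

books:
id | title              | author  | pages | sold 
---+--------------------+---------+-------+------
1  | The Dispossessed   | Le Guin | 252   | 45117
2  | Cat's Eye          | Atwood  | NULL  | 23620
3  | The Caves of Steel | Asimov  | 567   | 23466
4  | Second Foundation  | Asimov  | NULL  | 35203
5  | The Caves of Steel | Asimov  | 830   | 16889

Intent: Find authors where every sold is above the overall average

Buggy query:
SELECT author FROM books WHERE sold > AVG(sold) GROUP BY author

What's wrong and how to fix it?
Bug: WHERE evaluates per row before aggregation, so AVG() is unavailable

Fix: Use a subquery for AVG and a HAVING MIN(...) filter so the condition holds for every row in the group

Corrected query:
SELECT author FROM books GROUP BY author HAVING MIN(sold) > (SELECT AVG(sold) FROM books)

Result:
author 
-------
Le Guin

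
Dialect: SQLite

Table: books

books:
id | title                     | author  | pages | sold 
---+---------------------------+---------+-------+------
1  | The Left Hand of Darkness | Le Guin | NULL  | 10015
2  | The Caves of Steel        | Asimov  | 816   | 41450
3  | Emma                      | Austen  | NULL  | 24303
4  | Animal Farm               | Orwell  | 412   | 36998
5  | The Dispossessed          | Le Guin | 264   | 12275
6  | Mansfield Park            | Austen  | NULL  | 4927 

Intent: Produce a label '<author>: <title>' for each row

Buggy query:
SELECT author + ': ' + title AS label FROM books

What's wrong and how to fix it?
Bug: SQLite uses || for string concatenation; + coerces text to numbers (yielding 0)

Fix: Replace + with || to concatenate text

Corrected query:
SELECT author || ': ' || title AS label FROM books

Result:
label                             
----------------------------------
Le Guin: The Left Hand of Darkness
Asimov: The Caves of Steel        
Austen: Emma                      
Orwell: Animal Farm               
Le Guin: The Dispossessed         
Austen: Mansfield Park            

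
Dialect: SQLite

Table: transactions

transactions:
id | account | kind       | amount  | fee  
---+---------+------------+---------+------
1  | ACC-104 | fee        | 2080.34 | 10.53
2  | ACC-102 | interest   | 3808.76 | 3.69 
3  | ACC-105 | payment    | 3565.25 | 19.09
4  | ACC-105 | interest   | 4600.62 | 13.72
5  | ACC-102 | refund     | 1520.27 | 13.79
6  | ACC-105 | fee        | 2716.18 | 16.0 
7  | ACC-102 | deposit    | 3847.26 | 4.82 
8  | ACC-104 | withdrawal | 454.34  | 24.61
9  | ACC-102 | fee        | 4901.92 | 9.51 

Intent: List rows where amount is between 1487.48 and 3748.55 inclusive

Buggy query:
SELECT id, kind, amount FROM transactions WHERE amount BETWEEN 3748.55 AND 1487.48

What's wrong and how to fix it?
Bug: The bounds are reversed; BETWEEN a AND b requires a <= b to match anything

Fix: Swap the bounds so the smaller value comes first

Corrected query:
SELECT id, kind, amount FROM transactions WHERE amount BETWEEN 1487.48 AND 3748.55

Result:
id | kind    | amount 
---+---------+--------
1  | fee     | 2080.34
3  | payment | 3565.25
5  | refund  | 1520.27
6  | fee     | 2716.18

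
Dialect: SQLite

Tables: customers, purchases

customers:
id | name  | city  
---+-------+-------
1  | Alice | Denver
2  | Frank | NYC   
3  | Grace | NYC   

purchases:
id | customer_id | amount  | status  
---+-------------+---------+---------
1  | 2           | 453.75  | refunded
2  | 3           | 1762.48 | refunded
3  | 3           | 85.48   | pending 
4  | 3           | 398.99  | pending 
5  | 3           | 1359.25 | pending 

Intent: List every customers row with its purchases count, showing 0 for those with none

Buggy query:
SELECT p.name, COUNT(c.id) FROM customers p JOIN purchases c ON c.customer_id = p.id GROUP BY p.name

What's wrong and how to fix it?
Bug: An inner join excludes parents with zero children

Fix: Use LEFT JOIN so parents without children still appear (COUNT(c.id) gives 0)

Corrected query:
SELECT p.name, COUNT(c.id) FROM customers p LEFT JOIN purchases c ON c.customer_id = p.id GROUP BY p.name

Result:
name  | COUNT(c.id)
------+------------
Alice | 0          
Frank | 1          
Grace | 4          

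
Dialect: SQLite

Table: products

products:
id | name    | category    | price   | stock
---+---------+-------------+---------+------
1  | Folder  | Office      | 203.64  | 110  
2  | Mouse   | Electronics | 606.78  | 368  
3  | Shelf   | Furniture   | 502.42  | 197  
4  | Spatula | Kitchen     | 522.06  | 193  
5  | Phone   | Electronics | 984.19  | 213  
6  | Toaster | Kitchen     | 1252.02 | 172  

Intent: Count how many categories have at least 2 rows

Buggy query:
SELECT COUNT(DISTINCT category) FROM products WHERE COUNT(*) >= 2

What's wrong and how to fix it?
Bug: WHERE filters individual rows, not groups, so a group-level COUNT is invalid there

Fix: Group first with HAVING COUNT(*) >= 2, then COUNT the resulting groups

Corrected query:
SELECT COUNT(*) FROM (SELECT category FROM products GROUP BY category HAVING COUNT(*) >= 2)

Result:
COUNT(*)
--------
2       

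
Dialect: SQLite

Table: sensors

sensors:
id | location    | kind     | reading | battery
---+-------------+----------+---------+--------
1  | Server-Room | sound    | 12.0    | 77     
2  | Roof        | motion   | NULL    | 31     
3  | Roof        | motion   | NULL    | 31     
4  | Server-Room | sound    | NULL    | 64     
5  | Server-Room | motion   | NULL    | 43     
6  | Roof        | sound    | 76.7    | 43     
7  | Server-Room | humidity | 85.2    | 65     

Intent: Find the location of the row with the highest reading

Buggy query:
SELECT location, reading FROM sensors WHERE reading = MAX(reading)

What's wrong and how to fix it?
Bug: MAX(reading) is an aggregate and cannot be used directly in WHERE

Fix: Use a subquery: WHERE reading = (SELECT MAX(reading) FROM sensors)

Corrected query:
SELECT location, reading FROM sensors WHERE reading = (SELECT MAX(reading) FROM sensors)

Result:
location    | reading
------------+--------
Server-Room | 85.2   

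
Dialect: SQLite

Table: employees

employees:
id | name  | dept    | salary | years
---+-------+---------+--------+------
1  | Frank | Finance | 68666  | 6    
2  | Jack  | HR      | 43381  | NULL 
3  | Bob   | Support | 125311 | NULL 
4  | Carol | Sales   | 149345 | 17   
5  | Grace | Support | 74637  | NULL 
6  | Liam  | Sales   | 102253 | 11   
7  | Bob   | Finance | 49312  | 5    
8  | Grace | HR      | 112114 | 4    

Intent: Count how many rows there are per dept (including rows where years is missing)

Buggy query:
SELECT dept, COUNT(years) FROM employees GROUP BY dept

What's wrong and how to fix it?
Bug: COUNT(column) counts non-NULL values only; rows with NULL years aren't counted

Fix: Replace COUNT(years) with COUNT(*)

Corrected query:
SELECT dept, COUNT(*) FROM employees GROUP BY dept

Result:
dept    | COUNT(*)
--------+---------
Finance | 2       
HR      | 2       
Sales   | 2       
Support | 2       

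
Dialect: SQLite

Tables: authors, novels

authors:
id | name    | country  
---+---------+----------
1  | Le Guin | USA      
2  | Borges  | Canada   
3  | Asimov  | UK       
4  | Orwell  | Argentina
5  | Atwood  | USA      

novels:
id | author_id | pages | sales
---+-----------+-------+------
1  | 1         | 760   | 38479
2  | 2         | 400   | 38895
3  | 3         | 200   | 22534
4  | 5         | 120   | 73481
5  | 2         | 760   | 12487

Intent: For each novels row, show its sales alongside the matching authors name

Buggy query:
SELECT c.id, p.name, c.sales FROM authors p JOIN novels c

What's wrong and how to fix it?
Bug: JOIN with no ON clause produces a cartesian product; every novels row pairs with every authors row

Fix: Specify the join condition linking the foreign key to the parent id

Corrected query:
SELECT c.id, p.name, c.sales FROM authors p JOIN novels c ON c.author_id = p.id

Result:
id | name    | sales
---+---------+------
1  | Le Guin | 38479
2  | Borges  | 38895
3  | Asimov  | 22534
4  | Atwood  | 73481
5  | Borges  | 12487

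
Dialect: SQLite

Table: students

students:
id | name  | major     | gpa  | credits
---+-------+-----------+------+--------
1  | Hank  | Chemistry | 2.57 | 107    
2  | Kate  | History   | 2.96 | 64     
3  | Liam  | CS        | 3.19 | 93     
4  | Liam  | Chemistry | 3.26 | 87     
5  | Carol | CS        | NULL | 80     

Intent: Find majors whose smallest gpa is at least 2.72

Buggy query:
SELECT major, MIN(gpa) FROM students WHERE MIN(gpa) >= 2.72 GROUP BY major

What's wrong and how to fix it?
Bug: Aggregates like MIN are computed per group after WHERE runs

Fix: Replace WHERE with HAVING after the GROUP BY

Corrected query:
SELECT major, MIN(gpa) FROM students GROUP BY major HAVING MIN(gpa) >= 2.72

Result:
major   | MIN(gpa)
--------+---------
CS      | 3.19    
History | 2.96    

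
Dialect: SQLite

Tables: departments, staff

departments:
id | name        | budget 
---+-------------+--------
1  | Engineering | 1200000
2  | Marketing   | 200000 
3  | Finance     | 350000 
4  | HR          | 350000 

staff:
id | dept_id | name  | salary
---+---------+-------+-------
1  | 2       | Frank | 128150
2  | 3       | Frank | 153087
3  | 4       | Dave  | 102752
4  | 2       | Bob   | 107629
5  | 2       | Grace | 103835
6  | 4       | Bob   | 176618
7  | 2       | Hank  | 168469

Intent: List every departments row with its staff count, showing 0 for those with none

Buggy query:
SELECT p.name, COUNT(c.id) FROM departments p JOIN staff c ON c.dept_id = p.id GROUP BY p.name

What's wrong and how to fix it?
Bug: INNER JOIN drops departments rows that have no matching staff rows

Fix: Switch to LEFT JOIN to retain unmatched parent rows

Corrected query:
SELECT p.name, COUNT(c.id) FROM departments p LEFT JOIN staff c ON c.dept_id = p.id GROUP BY p.name

Result:
name        | COUNT(c.id)
------------+------------
Engineering | 0          
Finance     | 1          
HR          | 2          
Marketing   | 4          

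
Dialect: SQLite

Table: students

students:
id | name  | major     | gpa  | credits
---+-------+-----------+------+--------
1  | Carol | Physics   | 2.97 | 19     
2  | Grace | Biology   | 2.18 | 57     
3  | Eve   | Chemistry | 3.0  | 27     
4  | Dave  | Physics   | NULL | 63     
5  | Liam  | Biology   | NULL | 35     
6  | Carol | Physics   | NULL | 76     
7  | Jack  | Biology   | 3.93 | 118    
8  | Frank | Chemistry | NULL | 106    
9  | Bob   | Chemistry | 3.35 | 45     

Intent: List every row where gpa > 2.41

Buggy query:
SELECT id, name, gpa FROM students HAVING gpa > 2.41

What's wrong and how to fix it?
Bug: This is a non-aggregate query (no GROUP BY, no aggregates), so in SQLite the HAVING clause is invalid here; a row-level condition belongs in WHERE

Fix: Replace HAVING with WHERE since the condition applies to individual rows

Corrected query:
SELECT id, name, gpa FROM students WHERE gpa > 2.41

Result:
id | name  | gpa 
---+-------+-----
1  | Carol | 2.97
3  | Eve   | 3   
7  | Jack  | 3.93
9  | Bob   | 3.35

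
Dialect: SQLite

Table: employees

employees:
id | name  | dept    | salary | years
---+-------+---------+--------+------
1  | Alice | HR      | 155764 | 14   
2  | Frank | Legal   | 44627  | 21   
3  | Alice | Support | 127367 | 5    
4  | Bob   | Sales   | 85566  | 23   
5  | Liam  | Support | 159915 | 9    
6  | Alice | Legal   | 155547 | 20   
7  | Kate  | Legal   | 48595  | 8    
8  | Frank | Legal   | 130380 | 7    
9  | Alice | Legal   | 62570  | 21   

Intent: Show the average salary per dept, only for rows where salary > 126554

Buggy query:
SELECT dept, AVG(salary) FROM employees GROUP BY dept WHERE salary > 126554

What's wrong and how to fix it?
Bug: Row-level WHERE must come before GROUP BY in the clause order

Fix: Move the WHERE clause before GROUP BY

Corrected query:
SELECT dept, AVG(salary) FROM employees WHERE salary > 126554 GROUP BY dept

Result:
dept    | AVG(salary)
--------+------------
HR      | 155764     
Legal   | 142963.5   
Support | 143641     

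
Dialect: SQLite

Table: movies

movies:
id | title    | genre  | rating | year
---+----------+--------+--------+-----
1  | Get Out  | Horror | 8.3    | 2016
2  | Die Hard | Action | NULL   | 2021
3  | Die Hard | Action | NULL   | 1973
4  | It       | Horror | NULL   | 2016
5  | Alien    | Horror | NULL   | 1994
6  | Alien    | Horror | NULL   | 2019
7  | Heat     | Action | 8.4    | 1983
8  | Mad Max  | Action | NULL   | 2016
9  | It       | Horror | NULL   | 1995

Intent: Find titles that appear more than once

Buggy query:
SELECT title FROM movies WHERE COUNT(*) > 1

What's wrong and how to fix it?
Bug: COUNT(*) is an aggregate and cannot be used in WHERE

Fix: GROUP BY title, then filter groups with HAVING COUNT(*) > 1

Corrected query:
SELECT title FROM movies GROUP BY title HAVING COUNT(*) > 1

Result:
title   
--------
Alien   
Die Hard
It      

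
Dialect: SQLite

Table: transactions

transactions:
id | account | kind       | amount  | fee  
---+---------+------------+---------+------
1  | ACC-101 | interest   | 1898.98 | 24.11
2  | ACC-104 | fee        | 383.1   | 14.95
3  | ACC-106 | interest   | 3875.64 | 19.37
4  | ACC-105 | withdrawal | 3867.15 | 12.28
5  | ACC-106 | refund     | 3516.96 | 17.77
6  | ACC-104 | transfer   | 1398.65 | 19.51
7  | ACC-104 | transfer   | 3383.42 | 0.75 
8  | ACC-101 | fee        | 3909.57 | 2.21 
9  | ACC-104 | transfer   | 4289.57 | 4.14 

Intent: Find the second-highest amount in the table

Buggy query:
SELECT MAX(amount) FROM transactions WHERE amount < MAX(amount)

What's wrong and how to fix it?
Bug: The inner MAX is an aggregate inside WHERE, which is not allowed

Fix: Put the inner MAX in a scalar subquery

Corrected query:
SELECT MAX(amount) FROM transactions WHERE amount < (SELECT MAX(amount) FROM transactions)

Result:
MAX(amount)
-----------
3909.57    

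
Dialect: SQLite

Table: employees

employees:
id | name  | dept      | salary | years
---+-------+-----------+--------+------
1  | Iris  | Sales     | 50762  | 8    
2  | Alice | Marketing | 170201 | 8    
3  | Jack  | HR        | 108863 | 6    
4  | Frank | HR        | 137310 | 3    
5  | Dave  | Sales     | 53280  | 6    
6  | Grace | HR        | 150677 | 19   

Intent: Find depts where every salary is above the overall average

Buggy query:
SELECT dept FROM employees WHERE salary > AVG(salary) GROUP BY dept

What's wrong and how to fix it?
Bug: AVG() is an aggregate; it can't sit directly in WHERE

Fix: Use a subquery for AVG and a HAVING MIN(...) filter so the condition holds for every row in the group

Corrected query:
SELECT dept FROM employees GROUP BY dept HAVING MIN(salary) > (SELECT AVG(salary) FROM employees)

Result:
dept     
---------
Marketing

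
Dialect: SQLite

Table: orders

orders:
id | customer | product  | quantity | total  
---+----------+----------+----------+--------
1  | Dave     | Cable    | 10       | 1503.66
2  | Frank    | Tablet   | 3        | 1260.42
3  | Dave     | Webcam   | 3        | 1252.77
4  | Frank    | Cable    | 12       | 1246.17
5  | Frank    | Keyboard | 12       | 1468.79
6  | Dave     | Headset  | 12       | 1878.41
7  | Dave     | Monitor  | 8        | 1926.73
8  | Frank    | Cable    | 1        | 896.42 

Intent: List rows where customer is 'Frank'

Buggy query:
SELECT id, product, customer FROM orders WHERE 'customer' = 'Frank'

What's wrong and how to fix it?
Bug: 'customer' in single quotes is a string literal, not the column; the comparison is literal-vs-literal and never true

Fix: Reference the column as customer without single quotes

Corrected query:
SELECT id, product, customer FROM orders WHERE customer = 'Frank'

Result:
id | product  | customer
---+----------+---------
2  | Tablet   | Frank   
4  | Cable    | Frank   
5  | Keyboard | Frank   
8  | Cable    | Frank   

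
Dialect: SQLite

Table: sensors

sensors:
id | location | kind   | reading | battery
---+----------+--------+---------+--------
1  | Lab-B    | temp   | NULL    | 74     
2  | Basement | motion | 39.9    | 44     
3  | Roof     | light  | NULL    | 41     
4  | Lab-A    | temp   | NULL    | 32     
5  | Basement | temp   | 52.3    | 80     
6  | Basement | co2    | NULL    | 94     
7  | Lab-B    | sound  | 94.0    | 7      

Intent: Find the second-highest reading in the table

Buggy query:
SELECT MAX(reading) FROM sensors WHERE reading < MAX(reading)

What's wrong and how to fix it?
Bug: MAX(reading) on the right of the comparison is an aggregate-in-WHERE error

Fix: Compute the overall MAX in a subquery, then take MAX of rows below it

Corrected query:
SELECT MAX(reading) FROM sensors WHERE reading < (SELECT MAX(reading) FROM sensors)

Result:
MAX(reading)
------------
52.3        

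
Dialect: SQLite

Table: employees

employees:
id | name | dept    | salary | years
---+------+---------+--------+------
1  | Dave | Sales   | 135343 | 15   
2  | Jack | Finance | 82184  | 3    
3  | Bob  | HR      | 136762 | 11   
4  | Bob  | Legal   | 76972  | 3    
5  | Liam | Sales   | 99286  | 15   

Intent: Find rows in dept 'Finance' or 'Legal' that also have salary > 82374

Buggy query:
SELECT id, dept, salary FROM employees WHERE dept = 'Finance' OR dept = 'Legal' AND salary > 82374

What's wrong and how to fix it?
Bug: Without parentheses, AND is evaluated before OR, so the salary filter only applies to the 'Legal' branch

Fix: Add parentheses around the OR so the AND applies to both alternatives

Corrected query:
SELECT id, dept, salary FROM employees WHERE (dept = 'Finance' OR dept = 'Legal') AND salary > 82374

Result:
(no rows)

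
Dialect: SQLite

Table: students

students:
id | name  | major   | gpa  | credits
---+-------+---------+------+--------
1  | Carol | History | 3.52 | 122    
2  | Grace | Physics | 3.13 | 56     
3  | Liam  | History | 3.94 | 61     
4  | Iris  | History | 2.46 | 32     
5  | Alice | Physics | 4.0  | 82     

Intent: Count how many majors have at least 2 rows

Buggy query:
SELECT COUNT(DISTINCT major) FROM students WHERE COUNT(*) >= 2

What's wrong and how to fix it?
Bug: WHERE filters individual rows, not groups, so a group-level COUNT is invalid there

Fix: Group first with HAVING COUNT(*) >= 2, then COUNT the resulting groups

Corrected query:
SELECT COUNT(*) FROM (SELECT major FROM students GROUP BY major HAVING COUNT(*) >= 2)

Result:
COUNT(*)
--------
2       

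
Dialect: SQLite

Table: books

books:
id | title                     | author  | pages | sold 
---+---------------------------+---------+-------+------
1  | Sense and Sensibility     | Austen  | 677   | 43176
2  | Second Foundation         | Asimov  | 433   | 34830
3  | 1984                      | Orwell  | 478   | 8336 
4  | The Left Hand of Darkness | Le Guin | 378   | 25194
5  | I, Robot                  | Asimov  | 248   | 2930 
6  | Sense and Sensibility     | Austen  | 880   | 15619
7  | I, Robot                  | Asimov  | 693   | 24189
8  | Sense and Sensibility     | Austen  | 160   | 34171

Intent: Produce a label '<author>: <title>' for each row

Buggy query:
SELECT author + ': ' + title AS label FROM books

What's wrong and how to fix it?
Bug: '+' is numeric addition; on text columns SQLite converts them to 0 instead of concatenating

Fix: Replace + with || to concatenate text

Corrected query:
SELECT author || ': ' || title AS label FROM books

Result:
label                             
----------------------------------
Austen: Sense and Sensibility     
Asimov: Second Foundation         
Orwell: 1984                      
Le Guin: The Left Hand of Darkness
Asimov: I, Robot                  
Austen: Sense and Sensibility     
Asimov: I, Robot                  
Austen: Sense and Sensibility     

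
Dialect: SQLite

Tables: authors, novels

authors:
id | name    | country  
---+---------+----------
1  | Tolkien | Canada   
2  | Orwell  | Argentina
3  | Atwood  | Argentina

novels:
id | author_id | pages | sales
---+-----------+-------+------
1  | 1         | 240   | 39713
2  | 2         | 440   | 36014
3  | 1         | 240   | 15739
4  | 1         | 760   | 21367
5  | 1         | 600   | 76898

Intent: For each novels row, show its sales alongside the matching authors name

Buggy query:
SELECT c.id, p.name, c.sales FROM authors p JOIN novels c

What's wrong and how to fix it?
Bug: Missing join condition: each novels row is matched to all authors rows instead of just its own

Fix: Add ON c.author_id = p.id to the JOIN

Corrected query:
SELECT c.id, p.name, c.sales FROM authors p JOIN novels c ON c.author_id = p.id

Result:
id | name    | sales
---+---------+------
1  | Tolkien | 39713
2  | Orwell  | 36014
3  | Tolkien | 15739
4  | Tolkien | 21367
5  | Tolkien | 76898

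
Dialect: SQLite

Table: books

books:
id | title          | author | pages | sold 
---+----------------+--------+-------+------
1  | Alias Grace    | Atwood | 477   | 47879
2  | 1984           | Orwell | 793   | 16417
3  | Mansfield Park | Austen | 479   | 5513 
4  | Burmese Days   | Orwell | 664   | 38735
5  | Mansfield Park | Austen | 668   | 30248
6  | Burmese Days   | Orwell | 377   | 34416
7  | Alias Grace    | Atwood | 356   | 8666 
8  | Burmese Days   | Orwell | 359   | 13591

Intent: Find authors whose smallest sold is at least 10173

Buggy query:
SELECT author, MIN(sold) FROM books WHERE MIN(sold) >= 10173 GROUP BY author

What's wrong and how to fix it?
Bug: MIN() in WHERE is a misuse of aggregate

Fix: Replace WHERE with HAVING after the GROUP BY

Corrected query:
SELECT author, MIN(sold) FROM books GROUP BY author HAVING MIN(sold) >= 10173

Result:
author | MIN(sold)
-------+----------
Orwell | 13591    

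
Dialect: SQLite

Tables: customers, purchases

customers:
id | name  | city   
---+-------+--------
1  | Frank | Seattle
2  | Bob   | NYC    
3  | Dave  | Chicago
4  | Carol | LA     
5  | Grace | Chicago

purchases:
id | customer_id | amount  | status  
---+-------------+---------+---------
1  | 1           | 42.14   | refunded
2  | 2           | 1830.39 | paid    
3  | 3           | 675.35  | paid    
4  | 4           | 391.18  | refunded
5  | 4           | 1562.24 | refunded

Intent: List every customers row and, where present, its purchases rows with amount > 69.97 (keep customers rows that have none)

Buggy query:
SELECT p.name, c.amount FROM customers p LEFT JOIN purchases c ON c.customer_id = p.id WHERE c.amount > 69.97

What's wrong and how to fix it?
Bug: A WHERE condition on the right-hand table after LEFT JOIN drops unmatched parents

Fix: Move the right-table condition into the ON clause so unmatched parents are kept

Corrected query:
SELECT p.name, c.amount FROM customers p LEFT JOIN purchases c ON c.customer_id = p.id AND c.amount > 69.97

Result:
name  | amount 
------+--------
Frank | NULL   
Bob   | 1830.39
Dave  | 675.35 
Carol | 391.18 
Carol | 1562.24
Grace | NULL   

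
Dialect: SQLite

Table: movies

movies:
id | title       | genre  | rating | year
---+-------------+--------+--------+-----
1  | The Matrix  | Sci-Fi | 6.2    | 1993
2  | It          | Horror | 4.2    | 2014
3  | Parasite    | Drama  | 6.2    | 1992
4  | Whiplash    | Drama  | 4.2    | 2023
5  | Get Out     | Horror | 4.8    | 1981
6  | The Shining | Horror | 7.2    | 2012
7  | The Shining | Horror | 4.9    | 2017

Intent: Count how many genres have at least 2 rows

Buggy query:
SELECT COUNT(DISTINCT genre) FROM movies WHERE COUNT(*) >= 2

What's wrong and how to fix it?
Bug: WHERE filters individual rows, not groups, so a group-level COUNT is invalid there

Fix: Use a subquery that GROUPs and filters with HAVING, then count its rows

Corrected query:
SELECT COUNT(*) FROM (SELECT genre FROM movies GROUP BY genre HAVING COUNT(*) >= 2)

Result:
COUNT(*)
--------
2       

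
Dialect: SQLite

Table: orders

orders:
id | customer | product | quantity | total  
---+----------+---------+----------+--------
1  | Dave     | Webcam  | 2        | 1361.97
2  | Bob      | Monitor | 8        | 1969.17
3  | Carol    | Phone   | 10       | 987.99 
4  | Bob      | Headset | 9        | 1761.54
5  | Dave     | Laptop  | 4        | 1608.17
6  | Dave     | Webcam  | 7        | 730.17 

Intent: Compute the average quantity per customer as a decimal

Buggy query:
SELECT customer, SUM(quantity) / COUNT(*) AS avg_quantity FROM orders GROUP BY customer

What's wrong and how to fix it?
Bug: SUM(quantity) and COUNT(*) are both integers; the division truncates the fractional part

Fix: Multiply by 1.0 (or CAST to REAL) to force floating-point division

Corrected query:
SELECT customer, SUM(quantity) * 1.0 / COUNT(*) AS avg_quantity FROM orders GROUP BY customer

Result:
customer | avg_quantity
---------+-------------
Bob      | 8.5         
Carol    | 10          
Dave     | 4.333333    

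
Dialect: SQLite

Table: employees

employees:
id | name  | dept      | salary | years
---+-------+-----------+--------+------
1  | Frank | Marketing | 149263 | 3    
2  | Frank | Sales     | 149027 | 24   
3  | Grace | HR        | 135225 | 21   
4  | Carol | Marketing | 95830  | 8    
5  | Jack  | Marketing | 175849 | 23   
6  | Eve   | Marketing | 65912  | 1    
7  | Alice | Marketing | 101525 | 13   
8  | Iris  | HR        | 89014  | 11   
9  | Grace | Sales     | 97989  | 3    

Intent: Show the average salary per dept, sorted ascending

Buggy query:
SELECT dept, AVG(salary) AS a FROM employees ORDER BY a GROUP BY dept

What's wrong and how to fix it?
Bug: ORDER BY appears before GROUP BY; SQL clause order requires GROUP BY first

Fix: Reorder: SELECT … FROM … GROUP BY … ORDER BY …

Corrected query:
SELECT dept, AVG(salary) AS a FROM employees GROUP BY dept ORDER BY a

Result:
dept      | a       
----------+---------
HR        | 112119.5
Marketing | 117675.8
Sales     | 123508  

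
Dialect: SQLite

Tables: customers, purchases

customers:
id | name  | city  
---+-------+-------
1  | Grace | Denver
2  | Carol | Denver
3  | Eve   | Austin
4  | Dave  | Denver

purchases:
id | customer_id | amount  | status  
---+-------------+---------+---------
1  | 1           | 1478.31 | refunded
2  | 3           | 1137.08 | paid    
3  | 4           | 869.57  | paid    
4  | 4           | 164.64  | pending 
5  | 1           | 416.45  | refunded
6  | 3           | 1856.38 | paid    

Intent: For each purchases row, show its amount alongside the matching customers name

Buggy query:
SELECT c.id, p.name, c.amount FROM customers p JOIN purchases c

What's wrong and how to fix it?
Bug: Missing join condition: each purchases row is matched to all customers rows instead of just its own

Fix: Specify the join condition linking the foreign key to the parent id

Corrected query:
SELECT c.id, p.name, c.amount FROM customers p JOIN purchases c ON c.customer_id = p.id

Result:
id | name  | amount 
---+-------+--------
1  | Grace | 1478.31
2  | Eve   | 1137.08
3  | Dave  | 869.57 
4  | Dave  | 164.64 
5  | Grace | 416.45 
6  | Eve   | 1856.38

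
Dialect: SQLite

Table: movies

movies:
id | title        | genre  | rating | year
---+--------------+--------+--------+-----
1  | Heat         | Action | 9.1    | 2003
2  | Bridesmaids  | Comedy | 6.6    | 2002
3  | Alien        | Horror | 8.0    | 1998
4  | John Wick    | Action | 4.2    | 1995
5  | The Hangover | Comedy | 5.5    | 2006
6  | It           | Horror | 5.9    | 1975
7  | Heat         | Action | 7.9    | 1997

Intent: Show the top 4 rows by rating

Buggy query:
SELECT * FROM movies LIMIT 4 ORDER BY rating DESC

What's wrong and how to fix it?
Bug: ORDER BY cannot follow LIMIT; LIMIT is the final clause

Fix: Swap the clauses: ORDER BY first, then LIMIT

Corrected query:
SELECT * FROM movies ORDER BY rating DESC LIMIT 4

Result:
id | title       | genre  | rating | year
---+-------------+--------+--------+-----
1  | Heat        | Action | 9.1    | 2003
3  | Alien       | Horror | 8      | 1998
7  | Heat        | Action | 7.9    | 1997
2  | Bridesmaids | Comedy | 6.6    | 2002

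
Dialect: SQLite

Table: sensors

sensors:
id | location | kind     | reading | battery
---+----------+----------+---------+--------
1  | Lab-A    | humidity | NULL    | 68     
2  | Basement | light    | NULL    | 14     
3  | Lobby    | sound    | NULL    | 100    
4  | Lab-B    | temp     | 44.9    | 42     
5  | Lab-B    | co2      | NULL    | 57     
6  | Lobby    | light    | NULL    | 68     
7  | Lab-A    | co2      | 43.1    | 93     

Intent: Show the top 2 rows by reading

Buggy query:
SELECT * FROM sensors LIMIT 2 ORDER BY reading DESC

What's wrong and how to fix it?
Bug: ORDER BY cannot follow LIMIT; LIMIT is the final clause

Fix: Swap the clauses: ORDER BY first, then LIMIT

Corrected query:
SELECT * FROM sensors ORDER BY reading DESC LIMIT 2

Result:
id | location | kind | reading | battery
---+----------+------+---------+--------
4  | Lab-B    | temp | 44.9    | 42     
7  | Lab-A    | co2  | 43.1    | 93     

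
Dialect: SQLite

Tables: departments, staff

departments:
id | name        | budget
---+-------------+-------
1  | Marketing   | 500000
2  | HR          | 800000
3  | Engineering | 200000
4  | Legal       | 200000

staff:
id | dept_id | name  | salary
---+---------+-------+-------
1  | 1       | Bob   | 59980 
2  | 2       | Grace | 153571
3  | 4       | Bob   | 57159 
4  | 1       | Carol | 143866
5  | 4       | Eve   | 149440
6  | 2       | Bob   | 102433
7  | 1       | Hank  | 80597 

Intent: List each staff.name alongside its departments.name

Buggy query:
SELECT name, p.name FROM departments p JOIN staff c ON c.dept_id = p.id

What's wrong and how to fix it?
Bug: 'name' exists in both joined tables, so the database can't tell which one is meant

Fix: Prefix ambiguous columns with the table alias

Corrected query:
SELECT c.name, p.name FROM departments p JOIN staff c ON c.dept_id = p.id

Result:
name  | name     
------+----------
Bob   | Marketing
Grace | HR       
Bob   | Legal    
Carol | Marketing
Eve   | Legal    
Bob   | HR       
Hank  | Marketing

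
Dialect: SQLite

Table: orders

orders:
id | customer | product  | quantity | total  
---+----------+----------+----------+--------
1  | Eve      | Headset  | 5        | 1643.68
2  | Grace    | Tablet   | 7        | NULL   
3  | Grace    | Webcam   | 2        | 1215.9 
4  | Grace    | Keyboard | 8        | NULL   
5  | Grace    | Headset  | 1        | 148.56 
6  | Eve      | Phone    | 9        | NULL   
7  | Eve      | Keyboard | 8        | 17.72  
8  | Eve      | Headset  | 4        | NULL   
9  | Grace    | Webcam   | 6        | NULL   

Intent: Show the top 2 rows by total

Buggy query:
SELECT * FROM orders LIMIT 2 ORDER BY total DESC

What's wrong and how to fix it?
Bug: LIMIT must come after ORDER BY

Fix: Sort with ORDER BY, then apply LIMIT

Corrected query:
SELECT * FROM orders ORDER BY total DESC LIMIT 2

Result:
id | customer | product | quantity | total  
---+----------+---------+----------+--------
1  | Eve      | Headset | 5        | 1643.68
3  | Grace    | Webcam  | 2        | 1215.9 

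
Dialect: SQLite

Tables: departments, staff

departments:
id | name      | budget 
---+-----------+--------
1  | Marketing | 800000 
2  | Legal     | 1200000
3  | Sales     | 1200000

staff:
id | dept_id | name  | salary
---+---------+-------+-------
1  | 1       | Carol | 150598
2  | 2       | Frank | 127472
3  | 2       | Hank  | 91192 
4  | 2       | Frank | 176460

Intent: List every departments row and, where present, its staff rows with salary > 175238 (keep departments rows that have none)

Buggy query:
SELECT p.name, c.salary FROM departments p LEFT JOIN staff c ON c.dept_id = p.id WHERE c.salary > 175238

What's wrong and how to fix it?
Bug: A WHERE condition on the right-hand table after LEFT JOIN drops unmatched parents

Fix: Put 'c.salary > 175238' in the JOIN's ON clause instead of WHERE

Corrected query:
SELECT p.name, c.salary FROM departments p LEFT JOIN staff c ON c.dept_id = p.id AND c.salary > 175238

Result:
name      | salary
----------+-------
Marketing | NULL  
Legal     | 176460
Sales     | NULL  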